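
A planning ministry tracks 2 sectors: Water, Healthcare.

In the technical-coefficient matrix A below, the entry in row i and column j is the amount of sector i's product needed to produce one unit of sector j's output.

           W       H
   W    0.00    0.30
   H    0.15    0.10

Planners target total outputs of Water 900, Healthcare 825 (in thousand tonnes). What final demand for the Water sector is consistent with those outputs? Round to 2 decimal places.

I − A =
  [   1.00    -0.30]
  [  -0.15     0.90]
d = (I − A) x:
  d_W = (+1.00)·900 + (-0.30)·825 = 652.50
  d_H = (-0.15)·900 + (+0.90)·825 = 607.50

d_W = 652.50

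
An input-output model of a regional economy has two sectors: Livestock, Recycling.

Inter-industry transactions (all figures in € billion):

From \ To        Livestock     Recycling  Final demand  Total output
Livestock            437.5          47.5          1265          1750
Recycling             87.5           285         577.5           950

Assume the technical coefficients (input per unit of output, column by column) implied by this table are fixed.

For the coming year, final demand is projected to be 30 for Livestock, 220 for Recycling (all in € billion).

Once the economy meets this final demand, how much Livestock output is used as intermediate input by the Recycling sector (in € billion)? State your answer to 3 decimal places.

Technical coefficients a_ij = z_ij / X_j:
  a_11 = 437.5/1750 = 0.25, a_21 = 87.5/1750 = 0.05
  a_12 = 47.5/950 = 0.05, a_22 = 285/950 = 0.30
I − A =
  [   0.75    -0.05]
  [  -0.05     0.70]
det(I−A) = (0.75)(0.70) − (-0.05)(-0.05) = 0.5225
adj(I−A) = [[0.70, 0.05], [0.05, 0.75]]
(I − A)⁻¹ = adj(I−A) / det(I−A) ≈
  [   1.3397     0.0957]
  [   0.0957     1.4354]
First solve x = (I − A)⁻¹ d = adj(I−A)·d / det(I−A); in particular x_2 = (0.05·30 + 0.75·220) / 0.5225 = 166.50 / 0.5225 ≈ 318.66029.
Intermediate flow from 1 to 2: z_12 = a_12 · x_2 = 0.05 × 166.50 / 0.5225 = 8.325 / 0.5225 ≈ 15.933.

z_12 = 15.933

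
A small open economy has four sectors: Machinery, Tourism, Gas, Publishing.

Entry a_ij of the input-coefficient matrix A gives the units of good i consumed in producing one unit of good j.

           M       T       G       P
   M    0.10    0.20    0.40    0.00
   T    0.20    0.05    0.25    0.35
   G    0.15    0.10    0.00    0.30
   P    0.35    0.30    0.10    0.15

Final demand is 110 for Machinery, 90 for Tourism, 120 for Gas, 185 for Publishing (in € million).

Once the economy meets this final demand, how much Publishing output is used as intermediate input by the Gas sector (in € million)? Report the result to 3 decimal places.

I − A =
  [   0.90    -0.20    -0.40     0.00]
  [  -0.20     0.95    -0.25    -0.35]
  [  -0.15    -0.10     1.00    -0.30]
  [  -0.35    -0.30    -0.10     0.85]
Compute the cofactors C_ij = (−1)^(i+j)·(3×3 minor ij) of I−A; the adjugate is their transpose:
adj(I−A) = Cᵀ =
  [ 0.626750   0.234000   0.330500   0.213000]
  [ 0.349875   0.645000   0.339750   0.385500]
  [ 0.252375   0.204000   0.573750   0.286500]
  [ 0.411250   0.348000   0.323500   0.720000]
det(I−A) = Σ_j (I−A)_1j·C_1j = (0.90)(0.626750) + (-0.20)(0.349875) + (-0.40)(0.252375) + (0.00)(0.411250) = 0.39315
(I − A)⁻¹ = adj(I−A) / det(I−A) ≈
  [   1.5942     0.5952     0.8406     0.5418]
  [   0.8899     1.6406     0.8642     0.9805]
  [   0.6419     0.5189     1.4594     0.7287]
  [   1.0460     0.8852     0.8228     1.8314]
First solve x = (I − A)⁻¹ d = adj(I−A)·d / det(I−A); in particular x_G = (0.252375·110 + 0.204000·90 + 0.573750·120 + 0.286500·185) / 0.39315 = 167.97375 / 0.39315 ≈ 427.25105.
Intermediate flow from P to G: z_PG = a_PG · x_G = 0.10 × 167.97375 / 0.39315 = 16.797375 / 0.39315 ≈ 42.725.

z_PG = 42.725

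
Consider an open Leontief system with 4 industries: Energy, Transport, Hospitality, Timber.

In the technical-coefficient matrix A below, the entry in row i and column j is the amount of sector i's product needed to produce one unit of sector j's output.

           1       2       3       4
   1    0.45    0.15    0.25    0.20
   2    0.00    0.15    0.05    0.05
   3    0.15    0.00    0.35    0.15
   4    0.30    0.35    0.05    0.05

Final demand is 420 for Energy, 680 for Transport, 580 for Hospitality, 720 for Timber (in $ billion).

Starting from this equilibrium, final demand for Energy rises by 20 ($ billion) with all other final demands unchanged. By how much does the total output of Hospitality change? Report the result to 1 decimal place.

I − A =
  [   0.55    -0.15    -0.25    -0.20]
  [   0.00     0.85    -0.05    -0.05]
  [  -0.15     0.00     0.65    -0.15]
  [  -0.30    -0.35    -0.05     0.95]
Compute the cofactors C_ij = (−1)^(i+j)·(3×3 minor ij) of I−A; the adjugate is their transpose:
adj(I−A) = Cᵀ =
  [ 0.504500   0.150125   0.217000   0.148375]
  [ 0.019500   0.248125   0.028250   0.021625]
  [ 0.156750   0.067500   0.381250   0.096750]
  [ 0.174750   0.142375   0.099000   0.270875]
det(I−A) = Σ_j (I−A)_1j·C_1j = (0.55)(0.504500) + (-0.15)(0.019500) + (-0.25)(0.156750) + (-0.20)(0.174750) = 0.2004125
(I − A)⁻¹ = adj(I−A) / det(I−A) ≈
  [   2.5173     0.7491     1.0828     0.7403]
  [   0.0973     1.2381     0.1410     0.1079]
  [   0.7821     0.3368     1.9023     0.4828]
  [   0.8720     0.7104     0.4940     1.3516]
Δx = (I − A)⁻¹ Δd with Δd having +20 in the Energy component and 0 elsewhere.
So Δx_3 = L_31 · (+20), where L_31 = adj(I−A)_31 / det(I−A) = 0.156750 / 0.2004125.
Δx_3 = 0.156750 × (+20) / 0.2004125 = 3.135 / 0.2004125 ≈ 15.6.

Δx_3 = 15.6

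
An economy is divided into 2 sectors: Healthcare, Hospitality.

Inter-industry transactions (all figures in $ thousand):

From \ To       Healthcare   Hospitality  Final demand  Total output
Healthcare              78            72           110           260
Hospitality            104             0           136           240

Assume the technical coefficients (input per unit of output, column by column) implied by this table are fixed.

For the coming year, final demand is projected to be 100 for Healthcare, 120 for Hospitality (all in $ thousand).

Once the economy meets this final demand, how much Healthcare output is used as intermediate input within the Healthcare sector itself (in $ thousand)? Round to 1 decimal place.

z_11 = 70.3

Technical coefficients a_ij = z_ij / X_j:
  a_11 = 78/260 = 0.30, a_21 = 104/260 = 0.40
  a_12 = 72/240 = 0.30, a_22 = 0/240 = 0.00
I − A =
  [   0.70    -0.30]
  [  -0.40     1.00]
det(I−A) = (0.70)(1.00) − (-0.30)(-0.40) = 0.5800
adj(I−A) = [[1.00, 0.30], [0.40, 0.70]]
(I − A)⁻¹ = adj(I−A) / det(I−A) ≈
  [   1.7241     0.5172]
  [   0.6897     1.2069]
First solve x = (I − A)⁻¹ d = adj(I−A)·d / det(I−A); in particular x_1 = (1.00·100 + 0.30·120) / 0.5800 = 136.00 / 0.5800 ≈ 234.483.
Intermediate flow from 1 to 1: z_11 = a_11 · x_1 = 0.30 × 136.00 / 0.5800 = 40.80 / 0.5800 ≈ 70.3.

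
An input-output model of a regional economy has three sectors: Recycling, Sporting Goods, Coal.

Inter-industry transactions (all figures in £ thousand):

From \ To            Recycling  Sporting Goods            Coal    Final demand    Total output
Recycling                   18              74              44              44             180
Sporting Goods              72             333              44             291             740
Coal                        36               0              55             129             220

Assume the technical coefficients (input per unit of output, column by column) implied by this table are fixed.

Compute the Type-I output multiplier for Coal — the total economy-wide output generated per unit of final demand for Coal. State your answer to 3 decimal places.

Technical coefficients a_ij = z_ij / X_j:
  a_11 = 18/180 = 0.10, a_21 = 72/180 = 0.40, a_31 = 36/180 = 0.20
  a_12 = 74/740 = 0.10, a_22 = 333/740 = 0.45, a_32 = 0/740 = 0.00
  a_13 = 44/220 = 0.20, a_23 = 44/220 = 0.20, a_33 = 55/220 = 0.25
I − A =
  [   0.90    -0.10    -0.20]
  [  -0.40     0.55    -0.20]
  [  -0.20     0.00     0.75]
Cofactors of I−A, C_ij = (−1)^(i+j)·(minor ij) (rows/columns in the sector order above):
  C_11 = (0.55)(0.75) − (-0.20)(0.00) = 0.4125
  C_12 = −[(-0.40)(0.75) − (-0.20)(-0.20)] = 0.3400
  C_13 = (-0.40)(0.00) − (0.55)(-0.20) = 0.1100
  C_21 = −[(-0.10)(0.75) − (-0.20)(0.00)] = 0.0750
  C_22 = (0.90)(0.75) − (-0.20)(-0.20) = 0.6350
  C_23 = −[(0.90)(0.00) − (-0.10)(-0.20)] = 0.0200
  C_31 = (-0.10)(-0.20) − (-0.20)(0.55) = 0.1300
  C_32 = −[(0.90)(-0.20) − (-0.20)(-0.40)] = 0.2600
  C_33 = (0.90)(0.55) − (-0.10)(-0.40) = 0.4550
det(I−A) = Σ_j (I−A)_1j·C_1j = (0.90)(0.4125) + (-0.10)(0.3400) + (-0.20)(0.1100) = 0.31525
adj(I−A) = Cᵀ =
  [ 0.4125   0.0750   0.1300]
  [ 0.3400   0.6350   0.2600]
  [ 0.1100   0.0200   0.4550]
(I − A)⁻¹ = adj(I−A) / det(I−A) ≈
  [   1.3085     0.2379     0.4124]
  [   1.0785     2.0143     0.8247]
  [   0.3489     0.0634     1.4433]
The output multiplier for sector j is the column-j sum of the Leontief inverse (I − A)⁻¹ = adj(I−A) / det(I−A).
Column 3 of adj(I−A): (0.1300, 0.2600, 0.4550); det(I−A) = 0.31525.
m_3 = (0.1300 + 0.2600 + 0.4550) / 0.31525 = 0.845 / 0.31525 ≈ 2.680.

m_3 = 2.680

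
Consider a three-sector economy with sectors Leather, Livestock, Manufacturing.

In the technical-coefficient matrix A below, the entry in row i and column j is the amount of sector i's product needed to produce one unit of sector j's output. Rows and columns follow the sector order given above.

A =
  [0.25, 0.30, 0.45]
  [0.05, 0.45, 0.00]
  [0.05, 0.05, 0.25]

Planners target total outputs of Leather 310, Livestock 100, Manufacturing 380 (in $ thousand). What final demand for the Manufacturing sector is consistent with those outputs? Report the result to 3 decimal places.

I − A =
  [   0.75    -0.30    -0.45]
  [  -0.05     0.55     0.00]
  [  -0.05    -0.05     0.75]
d = (I − A) x:
  d_1 = (+0.75)·310 + (-0.30)·100 + (-0.45)·380 = 31.500
  d_2 = (-0.05)·310 + (+0.55)·100 + (+0.00)·380 = 39.500
  d_3 = (-0.05)·310 + (-0.05)·100 + (+0.75)·380 = 264.500

d_3 = 264.500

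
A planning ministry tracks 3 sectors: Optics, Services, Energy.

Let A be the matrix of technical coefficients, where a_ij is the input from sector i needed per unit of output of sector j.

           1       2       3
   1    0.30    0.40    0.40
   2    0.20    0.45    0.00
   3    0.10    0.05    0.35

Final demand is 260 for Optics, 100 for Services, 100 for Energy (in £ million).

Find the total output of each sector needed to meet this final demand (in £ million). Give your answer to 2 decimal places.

I − A =
  [   0.70    -0.40    -0.40]
  [  -0.20     0.55     0.00]
  [  -0.10    -0.05     0.65]
Cofactors of I−A, C_ij = (−1)^(i+j)·(minor ij) (rows/columns in the sector order above):
  C_11 = (0.55)(0.65) − (0.00)(-0.05) = 0.3575
  C_12 = −[(-0.20)(0.65) − (0.00)(-0.10)] = 0.1300
  C_13 = (-0.20)(-0.05) − (0.55)(-0.10) = 0.0650
  C_21 = −[(-0.40)(0.65) − (-0.40)(-0.05)] = 0.2800
  C_22 = (0.70)(0.65) − (-0.40)(-0.10) = 0.4150
  C_23 = −[(0.70)(-0.05) − (-0.40)(-0.10)] = 0.0750
  C_31 = (-0.40)(0.00) − (-0.40)(0.55) = 0.2200
  C_32 = −[(0.70)(0.00) − (-0.40)(-0.20)] = 0.0800
  C_33 = (0.70)(0.55) − (-0.40)(-0.20) = 0.3050
det(I−A) = Σ_j (I−A)_1j·C_1j = (0.70)(0.3575) + (-0.40)(0.1300) + (-0.40)(0.0650) = 0.17225
adj(I−A) = Cᵀ =
  [ 0.3575   0.2800   0.2200]
  [ 0.1300   0.4150   0.0800]
  [ 0.0650   0.0750   0.3050]
(I − A)⁻¹ = adj(I−A) / det(I−A) ≈
  [   2.0755     1.6255     1.2772]
  [   0.7547     2.4093     0.4644]
  [   0.3774     0.4354     1.7707]
x = (I − A)⁻¹ d = adj(I−A)·d / det(I−A), with det(I−A) = 0.17225:
  x_1 = (0.3575·260 + 0.2800·100 + 0.2200·100) / 0.17225 = 142.95 / 0.17225 ≈ 829.90
  x_2 = (0.1300·260 + 0.4150·100 + 0.0800·100) / 0.17225 = 83.30 / 0.17225 ≈ 483.60
  x_3 = (0.0650·260 + 0.0750·100 + 0.3050·100) / 0.17225 = 54.90 / 0.17225 ≈ 318.72

x_1 = 829.90, x_2 = 483.60, x_3 = 318.72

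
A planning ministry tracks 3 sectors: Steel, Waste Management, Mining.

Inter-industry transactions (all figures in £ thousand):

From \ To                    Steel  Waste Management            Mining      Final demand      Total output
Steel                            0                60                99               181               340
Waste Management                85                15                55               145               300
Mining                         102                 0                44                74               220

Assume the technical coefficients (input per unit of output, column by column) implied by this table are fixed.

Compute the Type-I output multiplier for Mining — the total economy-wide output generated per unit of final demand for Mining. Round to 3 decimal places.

Technical coefficients a_ij = z_ij / X_j:
  a_11 = 0/340 = 0.00, a_21 = 85/340 = 0.25, a_31 = 102/340 = 0.30
  a_12 = 60/300 = 0.20, a_22 = 15/300 = 0.05, a_32 = 0/300 = 0.00
  a_13 = 99/220 = 0.45, a_23 = 55/220 = 0.25, a_33 = 44/220 = 0.20
I − A =
  [   1.00    -0.20    -0.45]
  [  -0.25     0.95    -0.25]
  [  -0.30     0.00     0.80]
Cofactors of I−A, C_ij = (−1)^(i+j)·(minor ij) (rows/columns in the sector order above):
  C_11 = (0.95)(0.80) − (-0.25)(0.00) = 0.7600
  C_12 = −[(-0.25)(0.80) − (-0.25)(-0.30)] = 0.2750
  C_13 = (-0.25)(0.00) − (0.95)(-0.30) = 0.2850
  C_21 = −[(-0.20)(0.80) − (-0.45)(0.00)] = 0.1600
  C_22 = (1.00)(0.80) − (-0.45)(-0.30) = 0.6650
  C_23 = −[(1.00)(0.00) − (-0.20)(-0.30)] = 0.0600
  C_31 = (-0.20)(-0.25) − (-0.45)(0.95) = 0.4775
  C_32 = −[(1.00)(-0.25) − (-0.45)(-0.25)] = 0.3625
  C_33 = (1.00)(0.95) − (-0.20)(-0.25) = 0.9000
det(I−A) = Σ_j (I−A)_1j·C_1j = (1.00)(0.7600) + (-0.20)(0.2750) + (-0.45)(0.2850) = 0.57675
adj(I−A) = Cᵀ =
  [ 0.7600   0.1600   0.4775]
  [ 0.2750   0.6650   0.3625]
  [ 0.2850   0.0600   0.9000]
(I − A)⁻¹ = adj(I−A) / det(I−A) ≈
  [   1.3177     0.2774     0.8279]
  [   0.4768     1.1530     0.6285]
  [   0.4941     0.1040     1.5605]
The output multiplier for sector j is the column-j sum of the Leontief inverse (I − A)⁻¹ = adj(I−A) / det(I−A).
Column 3 of adj(I−A): (0.4775, 0.3625, 0.9000); det(I−A) = 0.57675.
m_3 = (0.4775 + 0.3625 + 0.9000) / 0.57675 = 1.74 / 0.57675 ≈ 3.017.

m_3 = 3.017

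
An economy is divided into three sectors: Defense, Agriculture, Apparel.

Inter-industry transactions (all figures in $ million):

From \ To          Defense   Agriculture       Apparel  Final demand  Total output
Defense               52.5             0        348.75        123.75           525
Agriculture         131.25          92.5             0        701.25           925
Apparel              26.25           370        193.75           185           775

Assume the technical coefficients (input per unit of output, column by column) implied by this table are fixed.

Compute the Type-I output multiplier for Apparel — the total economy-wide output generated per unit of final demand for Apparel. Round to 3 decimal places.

m_3 = 2.448

Technical coefficients a_ij = z_ij / X_j:
  a_11 = 52.5/525 = 0.10, a_21 = 131.25/525 = 0.25, a_31 = 26.25/525 = 0.05
  a_12 = 0/925 = 0.00, a_22 = 92.5/925 = 0.10, a_32 = 370/925 = 0.40
  a_13 = 348.75/775 = 0.45, a_23 = 0/775 = 0.00, a_33 = 193.75/775 = 0.25
I − A =
  [   0.90     0.00    -0.45]
  [  -0.25     0.90     0.00]
  [  -0.05    -0.40     0.75]
Cofactors of I−A, C_ij = (−1)^(i+j)·(minor ij) (rows/columns in the sector order above):
  C_11 = (0.90)(0.75) − (0.00)(-0.40) = 0.6750
  C_12 = −[(-0.25)(0.75) − (0.00)(-0.05)] = 0.1875
  C_13 = (-0.25)(-0.40) − (0.90)(-0.05) = 0.1450
  C_21 = −[(0.00)(0.75) − (-0.45)(-0.40)] = 0.1800
  C_22 = (0.90)(0.75) − (-0.45)(-0.05) = 0.6525
  C_23 = −[(0.90)(-0.40) − (0.00)(-0.05)] = 0.3600
  C_31 = (0.00)(0.00) − (-0.45)(0.90) = 0.4050
  C_32 = −[(0.90)(0.00) − (-0.45)(-0.25)] = 0.1125
  C_33 = (0.90)(0.90) − (0.00)(-0.25) = 0.8100
det(I−A) = Σ_j (I−A)_1j·C_1j = (0.90)(0.6750) + (0.00)(0.1875) + (-0.45)(0.1450) = 0.54225
adj(I−A) = Cᵀ =
  [ 0.6750   0.1800   0.4050]
  [ 0.1875   0.6525   0.1125]
  [ 0.1450   0.3600   0.8100]
(I − A)⁻¹ = adj(I−A) / det(I−A) ≈
  [   1.2448     0.3320     0.7469]
  [   0.3458     1.2033     0.2075]
  [   0.2674     0.6639     1.4938]
The output multiplier for sector j is the column-j sum of the Leontief inverse (I − A)⁻¹ = adj(I−A) / det(I−A).
Column 3 of adj(I−A): (0.4050, 0.1125, 0.8100); det(I−A) = 0.54225.
m_3 = (0.4050 + 0.1125 + 0.8100) / 0.54225 = 1.3275 / 0.54225 ≈ 2.448.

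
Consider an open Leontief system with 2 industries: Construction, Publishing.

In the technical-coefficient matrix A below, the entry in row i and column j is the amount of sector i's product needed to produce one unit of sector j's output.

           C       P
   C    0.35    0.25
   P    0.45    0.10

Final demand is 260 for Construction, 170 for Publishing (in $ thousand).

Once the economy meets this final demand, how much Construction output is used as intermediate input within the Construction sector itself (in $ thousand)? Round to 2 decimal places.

I − A =
  [   0.65    -0.25]
  [  -0.45     0.90]
det(I−A) = (0.65)(0.90) − (-0.25)(-0.45) = 0.4725
adj(I−A) = [[0.90, 0.25], [0.45, 0.65]]
(I − A)⁻¹ = adj(I−A) / det(I−A) ≈
  [   1.9048     0.5291]
  [   0.9524     1.3757]
First solve x = (I − A)⁻¹ d = adj(I−A)·d / det(I−A); in particular x_C = (0.90·260 + 0.25·170) / 0.4725 = 276.50 / 0.4725 ≈ 585.1852.
Intermediate flow from C to C: z_CC = a_CC · x_C = 0.35 × 276.50 / 0.4725 = 96.775 / 0.4725 ≈ 204.81.

z_CC = 204.81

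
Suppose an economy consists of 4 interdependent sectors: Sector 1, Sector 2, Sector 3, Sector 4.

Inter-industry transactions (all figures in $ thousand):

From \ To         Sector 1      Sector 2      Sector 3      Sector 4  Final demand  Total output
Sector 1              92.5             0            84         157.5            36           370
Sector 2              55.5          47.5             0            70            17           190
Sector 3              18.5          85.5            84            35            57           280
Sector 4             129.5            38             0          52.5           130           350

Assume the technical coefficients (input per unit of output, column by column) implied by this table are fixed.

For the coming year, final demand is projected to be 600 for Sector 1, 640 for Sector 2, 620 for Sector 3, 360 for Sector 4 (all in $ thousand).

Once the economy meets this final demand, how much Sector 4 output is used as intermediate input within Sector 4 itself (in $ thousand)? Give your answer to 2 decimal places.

Technical coefficients a_ij = z_ij / X_j:
  a_11 = 92.5/370 = 0.25, a_21 = 55.5/370 = 0.15, a_31 = 18.5/370 = 0.05, a_41 = 129.5/370 = 0.35
  a_12 = 0/190 = 0.00, a_22 = 47.5/190 = 0.25, a_32 = 85.5/190 = 0.45, a_42 = 38/190 = 0.20
  a_13 = 84/280 = 0.30, a_23 = 0/280 = 0.00, a_33 = 84/280 = 0.30, a_43 = 0/280 = 0.00
  a_14 = 157.5/350 = 0.45, a_24 = 70/350 = 0.20, a_34 = 35/350 = 0.10, a_44 = 52.5/350 = 0.15
I − A =
  [   0.75     0.00    -0.30    -0.45]
  [  -0.15     0.75     0.00    -0.20]
  [  -0.05    -0.45     0.70    -0.10]
  [  -0.35    -0.20     0.00     0.85]
Compute the cofactors C_ij = (−1)^(i+j)·(3×3 minor ij) of I−A; the adjugate is their transpose:
adj(I−A) = Cᵀ =
  [ 0.41825   0.18375   0.17925   0.28575]
  [ 0.13825   0.31275   0.05925   0.15375]
  [ 0.14800   0.23550   0.31650   0.17100]
  [ 0.20475   0.14925   0.08775   0.36225]
det(I−A) = Σ_j (I−A)_1j·C_1j = (0.75)(0.41825) + (0.00)(0.13825) + (-0.30)(0.14800) + (-0.45)(0.20475) = 0.17715
(I − A)⁻¹ = adj(I−A) / det(I−A) ≈
  [   2.3610     1.0373     1.0119     1.6130]
  [   0.7804     1.7655     0.3345     0.8679]
  [   0.8355     1.3294     1.7866     0.9653]
  [   1.1558     0.8425     0.4953     2.0449]
First solve x = (I − A)⁻¹ d = adj(I−A)·d / det(I−A); in particular x_4 = (0.20475·600 + 0.14925·640 + 0.08775·620 + 0.36225·360) / 0.17715 = 403.185 / 0.17715 ≈ 2275.9526.
Intermediate flow from 4 to 4: z_44 = a_44 · x_4 = 0.15 × 403.185 / 0.17715 = 60.47775 / 0.17715 ≈ 341.39.

z_44 = 341.39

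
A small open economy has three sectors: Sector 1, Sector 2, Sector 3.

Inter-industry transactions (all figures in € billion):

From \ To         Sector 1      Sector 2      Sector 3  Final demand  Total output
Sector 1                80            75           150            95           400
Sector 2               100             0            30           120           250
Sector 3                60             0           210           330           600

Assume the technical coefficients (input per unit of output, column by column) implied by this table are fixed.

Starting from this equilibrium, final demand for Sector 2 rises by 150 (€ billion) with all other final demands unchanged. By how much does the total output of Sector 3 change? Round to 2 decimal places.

Technical coefficients a_ij = z_ij / X_j:
  a_11 = 80/400 = 0.20, a_21 = 100/400 = 0.25, a_31 = 60/400 = 0.15
  a_12 = 75/250 = 0.30, a_22 = 0/250 = 0.00, a_32 = 0/250 = 0.00
  a_13 = 150/600 = 0.25, a_23 = 30/600 = 0.05, a_33 = 210/600 = 0.35
I − A =
  [   0.80    -0.30    -0.25]
  [  -0.25     1.00    -0.05]
  [  -0.15     0.00     0.65]
Cofactors of I−A, C_ij = (−1)^(i+j)·(minor ij) (rows/columns in the sector order above):
  C_11 = (1.00)(0.65) − (-0.05)(0.00) = 0.6500
  C_12 = −[(-0.25)(0.65) − (-0.05)(-0.15)] = 0.1700
  C_13 = (-0.25)(0.00) − (1.00)(-0.15) = 0.1500
  C_21 = −[(-0.30)(0.65) − (-0.25)(0.00)] = 0.1950
  C_22 = (0.80)(0.65) − (-0.25)(-0.15) = 0.4825
  C_23 = −[(0.80)(0.00) − (-0.30)(-0.15)] = 0.0450
  C_31 = (-0.30)(-0.05) − (-0.25)(1.00) = 0.2650
  C_32 = −[(0.80)(-0.05) − (-0.25)(-0.25)] = 0.1025
  C_33 = (0.80)(1.00) − (-0.30)(-0.25) = 0.7250
det(I−A) = Σ_j (I−A)_1j·C_1j = (0.80)(0.6500) + (-0.30)(0.1700) + (-0.25)(0.1500) = 0.4315
adj(I−A) = Cᵀ =
  [ 0.6500   0.1950   0.2650]
  [ 0.1700   0.4825   0.1025]
  [ 0.1500   0.0450   0.7250]
(I − A)⁻¹ = adj(I−A) / det(I−A) ≈
  [   1.5064     0.4519     0.6141]
  [   0.3940     1.1182     0.2375]
  [   0.3476     0.1043     1.6802]
Δx = (I − A)⁻¹ Δd with Δd having +150 in the Sector 2 component and 0 elsewhere.
So Δx_3 = L_32 · (+150), where L_32 = adj(I−A)_32 / det(I−A) = 0.0450 / 0.4315.
Δx_3 = 0.0450 × (+150) / 0.4315 = 6.75 / 0.4315 ≈ 15.64.

Δx_3 = 15.64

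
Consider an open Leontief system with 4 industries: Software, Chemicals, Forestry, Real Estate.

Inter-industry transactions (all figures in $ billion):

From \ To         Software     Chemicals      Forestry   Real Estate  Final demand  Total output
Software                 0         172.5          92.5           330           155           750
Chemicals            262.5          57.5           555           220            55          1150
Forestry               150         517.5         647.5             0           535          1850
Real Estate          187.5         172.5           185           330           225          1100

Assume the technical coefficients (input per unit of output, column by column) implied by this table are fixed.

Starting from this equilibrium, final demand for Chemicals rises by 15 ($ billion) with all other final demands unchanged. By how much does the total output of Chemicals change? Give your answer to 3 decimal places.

Technical coefficients a_ij = z_ij / X_j:
  a_11 = 0/750 = 0.00, a_21 = 262.5/750 = 0.35, a_31 = 150/750 = 0.20, a_41 = 187.5/750 = 0.25
  a_12 = 172.5/1150 = 0.15, a_22 = 57.5/1150 = 0.05, a_32 = 517.5/1150 = 0.45, a_42 = 172.5/1150 = 0.15
  a_13 = 92.5/1850 = 0.05, a_23 = 555/1850 = 0.30, a_33 = 647.5/1850 = 0.35, a_43 = 185/1850 = 0.10
  a_14 = 330/1100 = 0.30, a_24 = 220/1100 = 0.20, a_34 = 0/1100 = 0.00, a_44 = 330/1100 = 0.30
I − A =
  [   1.00    -0.15    -0.05    -0.30]
  [  -0.35     0.95    -0.30    -0.20]
  [  -0.20    -0.45     0.65     0.00]
  [  -0.25    -0.15    -0.10     0.70]
Compute the cofactors C_ij = (−1)^(i+j)·(3×3 minor ij) of I−A; the adjugate is their transpose:
adj(I−A) = Cᵀ =
  [ 0.30925   0.12675   0.10825   0.16875]
  [ 0.23775   0.39325   0.23275   0.21425]
  [ 0.25975   0.31125   0.50375   0.20025]
  [ 0.19850   0.17400   0.16050   0.42200]
det(I−A) = Σ_j (I−A)_1j·C_1j = (1.00)(0.30925) + (-0.15)(0.23775) + (-0.05)(0.25975) + (-0.30)(0.19850) = 0.20105
(I − A)⁻¹ = adj(I−A) / det(I−A) ≈
  [   1.5382     0.6304     0.5384     0.8393]
  [   1.1825     1.9560     1.1577     1.0657]
  [   1.2920     1.5481     2.5056     0.9960]
  [   0.9873     0.8655     0.7983     2.0990]
Δx = (I − A)⁻¹ Δd with Δd having +15 in the Chemicals component and 0 elsewhere.
So Δx_2 = L_22 · (+15), where L_22 = adj(I−A)_22 / det(I−A) = 0.39325 / 0.20105.
Δx_2 = 0.39325 × (+15) / 0.20105 = 5.89875 / 0.20105 ≈ 29.340.

Δx_2 = 29.340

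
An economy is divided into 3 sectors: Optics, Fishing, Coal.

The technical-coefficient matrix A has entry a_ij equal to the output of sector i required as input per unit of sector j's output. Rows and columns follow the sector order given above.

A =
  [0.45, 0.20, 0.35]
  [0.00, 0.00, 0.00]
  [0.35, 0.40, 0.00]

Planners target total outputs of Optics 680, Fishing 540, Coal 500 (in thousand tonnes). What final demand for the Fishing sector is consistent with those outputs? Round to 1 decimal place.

I − A =
  [   0.55    -0.20    -0.35]
  [   0.00     1.00     0.00]
  [  -0.35    -0.40     1.00]
d = (I − A) x:
  d_O = (+0.55)·680 + (-0.20)·540 + (-0.35)·500 = 91.0
  d_F = (+0.00)·680 + (+1.00)·540 + (+0.00)·500 = 540.0
  d_C = (-0.35)·680 + (-0.40)·540 + (+1.00)·500 = 46.0

d_F = 540.0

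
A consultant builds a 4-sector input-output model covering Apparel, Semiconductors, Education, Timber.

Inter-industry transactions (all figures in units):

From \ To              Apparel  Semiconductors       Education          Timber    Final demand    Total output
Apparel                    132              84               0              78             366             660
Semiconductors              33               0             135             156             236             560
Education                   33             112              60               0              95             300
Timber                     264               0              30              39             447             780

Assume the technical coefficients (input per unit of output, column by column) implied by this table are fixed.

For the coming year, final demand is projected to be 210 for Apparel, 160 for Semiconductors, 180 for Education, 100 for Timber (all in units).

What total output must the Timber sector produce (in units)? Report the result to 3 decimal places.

x_4 = 299.231

Technical coefficients a_ij = z_ij / X_j:
  a_11 = 132/660 = 0.20, a_21 = 33/660 = 0.05, a_31 = 33/660 = 0.05, a_41 = 264/660 = 0.40
  a_12 = 84/560 = 0.15, a_22 = 0/560 = 0.00, a_32 = 112/560 = 0.20, a_42 = 0/560 = 0.00
  a_13 = 0/300 = 0.00, a_23 = 135/300 = 0.45, a_33 = 60/300 = 0.20, a_43 = 30/300 = 0.10
  a_14 = 78/780 = 0.10, a_24 = 156/780 = 0.20, a_34 = 0/780 = 0.00, a_44 = 39/780 = 0.05
I − A =
  [   0.80    -0.15     0.00    -0.10]
  [  -0.05     1.00    -0.45    -0.20]
  [  -0.05    -0.20     0.80     0.00]
  [  -0.40     0.00    -0.10     0.95]
Compute the cofactors C_ij = (−1)^(i+j)·(3×3 minor ij) of I−A; the adjugate is their transpose:
adj(I−A) = Cᵀ =
  [ 0.670500   0.116000   0.077125   0.095000]
  [ 0.124375   0.575500   0.340500   0.134250]
  [ 0.073000   0.151125   0.700875   0.039500]
  [ 0.290000   0.064750   0.106250   0.558625]
det(I−A) = Σ_j (I−A)_1j·C_1j = (0.80)(0.670500) + (-0.15)(0.124375) + (0.00)(0.073000) + (-0.10)(0.290000) = 0.48874375
(I − A)⁻¹ = adj(I−A) / det(I−A) ≈
  [   1.3719     0.2373     0.1578     0.1944]
  [   0.2545     1.1775     0.6967     0.2747]
  [   0.1494     0.3092     1.4340     0.0808]
  [   0.5934     0.1325     0.2174     1.1430]
x = (I − A)⁻¹ d = adj(I−A)·d / det(I−A), with det(I−A) = 0.48874375:
  x_1 = (0.670500·210 + 0.116000·160 + 0.077125·180 + 0.095000·100) / 0.48874375 = 182.7475 / 0.48874375 ≈ 373.913
  x_2 = (0.124375·210 + 0.575500·160 + 0.340500·180 + 0.134250·100) / 0.48874375 = 192.91375 / 0.48874375 ≈ 394.713
  x_3 = (0.073000·210 + 0.151125·160 + 0.700875·180 + 0.039500·100) / 0.48874375 = 169.6175 / 0.48874375 ≈ 347.048
  x_4 = (0.290000·210 + 0.064750·160 + 0.106250·180 + 0.558625·100) / 0.48874375 = 146.2475 / 0.48874375 ≈ 299.231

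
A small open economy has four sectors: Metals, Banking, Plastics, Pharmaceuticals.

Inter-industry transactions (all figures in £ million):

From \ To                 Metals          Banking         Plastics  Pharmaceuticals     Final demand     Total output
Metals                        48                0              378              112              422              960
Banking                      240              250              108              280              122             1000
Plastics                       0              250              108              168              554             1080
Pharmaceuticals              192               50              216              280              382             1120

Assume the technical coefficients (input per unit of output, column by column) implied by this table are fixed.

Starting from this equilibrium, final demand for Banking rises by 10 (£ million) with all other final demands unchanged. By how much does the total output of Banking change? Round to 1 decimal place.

Technical coefficients a_ij = z_ij / X_j:
  a_11 = 48/960 = 0.05, a_21 = 240/960 = 0.25, a_31 = 0/960 = 0.00, a_41 = 192/960 = 0.20
  a_12 = 0/1000 = 0.00, a_22 = 250/1000 = 0.25, a_32 = 250/1000 = 0.25, a_42 = 50/1000 = 0.05
  a_13 = 378/1080 = 0.35, a_23 = 108/1080 = 0.10, a_33 = 108/1080 = 0.10, a_43 = 216/1080 = 0.20
  a_14 = 112/1120 = 0.10, a_24 = 280/1120 = 0.25, a_34 = 168/1120 = 0.15, a_44 = 280/1120 = 0.25
I − A =
  [   0.95     0.00    -0.35    -0.10]
  [  -0.25     0.75    -0.10    -0.25]
  [   0.00    -0.25     0.90    -0.15]
  [  -0.20    -0.05    -0.20     0.75]
Compute the cofactors C_ij = (−1)^(i+j)·(3×3 minor ij) of I−A; the adjugate is their transpose:
adj(I−A) = Cᵀ =
  [ 0.440500   0.077750   0.208000   0.126250]
  [ 0.209250   0.584250   0.204875   0.263625]
  [ 0.083750   0.180250   0.506250   0.172500]
  [ 0.153750   0.107750   0.204125   0.595625]
det(I−A) = Σ_j (I−A)_1j·C_1j = (0.95)(0.440500) + (0.00)(0.209250) + (-0.35)(0.083750) + (-0.10)(0.153750) = 0.3737875
(I − A)⁻¹ = adj(I−A) / det(I−A) ≈
  [   1.1785     0.2080     0.5565     0.3378]
  [   0.5598     1.5631     0.5481     0.7053]
  [   0.2241     0.4822     1.3544     0.4615]
  [   0.4113     0.2883     0.5461     1.5935]
Δx = (I − A)⁻¹ Δd with Δd having +10 in the Banking component and 0 elsewhere.
So Δx_2 = L_22 · (+10), where L_22 = adj(I−A)_22 / det(I−A) = 0.584250 / 0.3737875.
Δx_2 = 0.584250 × (+10) / 0.3737875 = 5.8425 / 0.3737875 ≈ 15.6.

Δx_2 = 15.6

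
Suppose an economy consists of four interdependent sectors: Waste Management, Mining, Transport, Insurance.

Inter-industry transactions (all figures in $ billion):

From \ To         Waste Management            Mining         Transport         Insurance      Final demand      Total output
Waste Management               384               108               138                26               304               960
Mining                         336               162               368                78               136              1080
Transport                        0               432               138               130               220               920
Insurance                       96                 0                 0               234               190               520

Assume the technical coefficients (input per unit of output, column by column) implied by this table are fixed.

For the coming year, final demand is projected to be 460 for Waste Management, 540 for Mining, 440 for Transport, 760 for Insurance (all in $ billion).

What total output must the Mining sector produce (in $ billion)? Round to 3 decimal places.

x_M = 2886.796

Technical coefficients a_ij = z_ij / X_j:
  a_WW = 384/960 = 0.40, a_MW = 336/960 = 0.35, a_TW = 0/960 = 0.00, a_IW = 96/960 = 0.10
  a_WM = 108/1080 = 0.10, a_MM = 162/1080 = 0.15, a_TM = 432/1080 = 0.40, a_IM = 0/1080 = 0.00
  a_WT = 138/920 = 0.15, a_MT = 368/920 = 0.40, a_TT = 138/920 = 0.15, a_IT = 0/920 = 0.00
  a_WI = 26/520 = 0.05, a_MI = 78/520 = 0.15, a_TI = 130/520 = 0.25, a_II = 234/520 = 0.45
I − A =
  [   0.60    -0.10    -0.15    -0.05]
  [  -0.35     0.85    -0.40    -0.15]
  [   0.00    -0.40     0.85    -0.25]
  [  -0.10     0.00     0.00     0.55]
Compute the cofactors C_ij = (−1)^(i+j)·(3×3 minor ij) of I−A; the adjugate is their transpose:
adj(I−A) = Cᵀ =
  [ 0.309375   0.079750   0.092125   0.091750]
  [ 0.186375   0.272500   0.161125   0.164500]
  [ 0.104250   0.132500   0.255500   0.161750]
  [ 0.056250   0.014500   0.016750   0.286750]
det(I−A) = Σ_j (I−A)_1j·C_1j = (0.60)(0.309375) + (-0.10)(0.186375) + (-0.15)(0.104250) + (-0.05)(0.056250) = 0.1485375
(I − A)⁻¹ = adj(I−A) / det(I−A) ≈
  [   2.0828     0.5369     0.6202     0.6177]
  [   1.2547     1.8346     1.0847     1.1075]
  [   0.7018     0.8920     1.7201     1.0890]
  [   0.3787     0.0976     0.1128     1.9305]
x = (I − A)⁻¹ d = adj(I−A)·d / det(I−A), with det(I−A) = 0.1485375:
  x_W = (0.309375·460 + 0.079750·540 + 0.092125·440 + 0.091750·760) / 0.1485375 = 295.6425 / 0.1485375 ≈ 1990.356
  x_M = (0.186375·460 + 0.272500·540 + 0.161125·440 + 0.164500·760) / 0.1485375 = 428.7975 / 0.1485375 ≈ 2886.796
  x_T = (0.104250·460 + 0.132500·540 + 0.255500·440 + 0.161750·760) / 0.1485375 = 354.855 / 0.1485375 ≈ 2388.993
  x_I = (0.056250·460 + 0.014500·540 + 0.016750·440 + 0.286750·760) / 0.1485375 = 259.005 / 0.1485375 ≈ 1743.701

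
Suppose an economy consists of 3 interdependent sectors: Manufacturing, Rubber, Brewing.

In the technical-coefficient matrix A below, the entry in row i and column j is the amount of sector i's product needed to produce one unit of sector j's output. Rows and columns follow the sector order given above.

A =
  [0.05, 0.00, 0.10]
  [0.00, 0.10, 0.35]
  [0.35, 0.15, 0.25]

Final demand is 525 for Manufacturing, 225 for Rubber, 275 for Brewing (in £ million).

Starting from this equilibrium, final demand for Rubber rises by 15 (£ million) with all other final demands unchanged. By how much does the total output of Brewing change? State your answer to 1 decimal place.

I − A =
  [   0.95     0.00    -0.10]
  [   0.00     0.90    -0.35]
  [  -0.35    -0.15     0.75]
Cofactors of I−A, C_ij = (−1)^(i+j)·(minor ij) (rows/columns in the sector order above):
  C_11 = (0.90)(0.75) − (-0.35)(-0.15) = 0.6225
  C_12 = −[(0.00)(0.75) − (-0.35)(-0.35)] = 0.1225
  C_13 = (0.00)(-0.15) − (0.90)(-0.35) = 0.3150
  C_21 = −[(0.00)(0.75) − (-0.10)(-0.15)] = 0.0150
  C_22 = (0.95)(0.75) − (-0.10)(-0.35) = 0.6775
  C_23 = −[(0.95)(-0.15) − (0.00)(-0.35)] = 0.1425
  C_31 = (0.00)(-0.35) − (-0.10)(0.90) = 0.0900
  C_32 = −[(0.95)(-0.35) − (-0.10)(0.00)] = 0.3325
  C_33 = (0.95)(0.90) − (0.00)(0.00) = 0.8550
det(I−A) = Σ_j (I−A)_1j·C_1j = (0.95)(0.6225) + (0.00)(0.1225) + (-0.10)(0.3150) = 0.559875
adj(I−A) = Cᵀ =
  [ 0.6225   0.0150   0.0900]
  [ 0.1225   0.6775   0.3325]
  [ 0.3150   0.1425   0.8550]
(I − A)⁻¹ = adj(I−A) / det(I−A) ≈
  [   1.1119     0.0268     0.1608]
  [   0.2188     1.2101     0.5939]
  [   0.5626     0.2545     1.5271]
Δx = (I − A)⁻¹ Δd with Δd having +15 in the Rubber component and 0 elsewhere.
So Δx_3 = L_32 · (+15), where L_32 = adj(I−A)_32 / det(I−A) = 0.1425 / 0.559875.
Δx_3 = 0.1425 × (+15) / 0.559875 = 2.1375 / 0.559875 ≈ 3.8.

Δx_3 = 3.8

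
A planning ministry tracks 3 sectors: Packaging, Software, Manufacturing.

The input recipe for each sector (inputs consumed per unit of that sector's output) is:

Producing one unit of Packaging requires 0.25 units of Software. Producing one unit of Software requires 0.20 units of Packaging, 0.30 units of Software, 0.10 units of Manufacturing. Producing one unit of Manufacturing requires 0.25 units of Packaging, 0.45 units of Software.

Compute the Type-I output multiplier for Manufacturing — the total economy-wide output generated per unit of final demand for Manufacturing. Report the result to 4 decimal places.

m_M = 2.3841

I − A =
  [   1.00    -0.20    -0.25]
  [  -0.25     0.70    -0.45]
  [   0.00    -0.10     1.00]
Cofactors of I−A, C_ij = (−1)^(i+j)·(minor ij) (rows/columns in the sector order above):
  C_11 = (0.70)(1.00) − (-0.45)(-0.10) = 0.6550
  C_12 = −[(-0.25)(1.00) − (-0.45)(0.00)] = 0.2500
  C_13 = (-0.25)(-0.10) − (0.70)(0.00) = 0.0250
  C_21 = −[(-0.20)(1.00) − (-0.25)(-0.10)] = 0.2250
  C_22 = (1.00)(1.00) − (-0.25)(0.00) = 1.0000
  C_23 = −[(1.00)(-0.10) − (-0.20)(0.00)] = 0.1000
  C_31 = (-0.20)(-0.45) − (-0.25)(0.70) = 0.2650
  C_32 = −[(1.00)(-0.45) − (-0.25)(-0.25)] = 0.5125
  C_33 = (1.00)(0.70) − (-0.20)(-0.25) = 0.6500
det(I−A) = Σ_j (I−A)_1j·C_1j = (1.00)(0.6550) + (-0.20)(0.2500) + (-0.25)(0.0250) = 0.59875
adj(I−A) = Cᵀ =
  [ 0.6550   0.2250   0.2650]
  [ 0.2500   1.0000   0.5125]
  [ 0.0250   0.1000   0.6500]
(I − A)⁻¹ = adj(I−A) / det(I−A) ≈
  [   1.09395     0.37578     0.44259]
  [   0.41754     1.67015     0.85595]
  [   0.04175     0.16701     1.08559]
The output multiplier for sector j is the column-j sum of the Leontief inverse (I − A)⁻¹ = adj(I−A) / det(I−A).
Column M of adj(I−A): (0.2650, 0.5125, 0.6500); det(I−A) = 0.59875.
m_M = (0.2650 + 0.5125 + 0.6500) / 0.59875 = 1.4275 / 0.59875 ≈ 2.3841.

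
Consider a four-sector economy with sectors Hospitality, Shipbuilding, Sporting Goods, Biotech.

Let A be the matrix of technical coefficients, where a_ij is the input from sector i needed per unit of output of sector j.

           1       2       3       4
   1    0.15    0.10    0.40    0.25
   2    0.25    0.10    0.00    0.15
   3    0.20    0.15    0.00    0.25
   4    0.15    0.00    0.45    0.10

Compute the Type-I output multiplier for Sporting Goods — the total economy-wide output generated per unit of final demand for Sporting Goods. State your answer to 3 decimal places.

m_3 = 3.897

I − A =
  [   0.85    -0.10    -0.40    -0.25]
  [  -0.25     0.90     0.00    -0.15]
  [  -0.20    -0.15     1.00    -0.25]
  [  -0.15     0.00    -0.45     0.90]
Compute the cofactors C_ij = (−1)^(i+j)·(3×3 minor ij) of I−A; the adjugate is their transpose:
adj(I−A) = Cᵀ =
  [ 0.698625   0.149625   0.432000   0.339000]
  [ 0.232875   0.522375   0.184500   0.203000]
  [ 0.232875   0.130875   0.630000   0.261500]
  [ 0.232875   0.090375   0.387000   0.653000]
det(I−A) = Σ_j (I−A)_1j·C_1j = (0.85)(0.698625) + (-0.10)(0.232875) + (-0.40)(0.232875) + (-0.25)(0.232875) = 0.419175
(I − A)⁻¹ = adj(I−A) / det(I−A) ≈
  [   1.6667     0.3570     1.0306     0.8087]
  [   0.5556     1.2462     0.4402     0.4843]
  [   0.5556     0.3122     1.5030     0.6238]
  [   0.5556     0.2156     0.9232     1.5578]
The output multiplier for sector j is the column-j sum of the Leontief inverse (I − A)⁻¹ = adj(I−A) / det(I−A).
Column 3 of adj(I−A): (0.432000, 0.184500, 0.630000, 0.387000); det(I−A) = 0.419175.
m_3 = (0.432000 + 0.184500 + 0.630000 + 0.387000) / 0.419175 = 1.6335 / 0.419175 ≈ 3.897.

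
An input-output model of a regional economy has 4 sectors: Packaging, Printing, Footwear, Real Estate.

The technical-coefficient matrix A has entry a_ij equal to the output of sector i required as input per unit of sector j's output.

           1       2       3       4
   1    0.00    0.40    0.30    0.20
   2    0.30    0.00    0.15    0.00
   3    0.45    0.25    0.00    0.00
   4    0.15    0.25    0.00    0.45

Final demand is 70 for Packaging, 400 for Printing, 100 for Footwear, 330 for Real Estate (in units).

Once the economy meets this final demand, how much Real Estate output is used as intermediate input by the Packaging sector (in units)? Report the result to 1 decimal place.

I − A =
  [   1.00    -0.40    -0.30    -0.20]
  [  -0.30     1.00    -0.15     0.00]
  [  -0.45    -0.25     1.00     0.00]
  [  -0.15    -0.25     0.00     0.55]
Compute the cofactors C_ij = (−1)^(i+j)·(3×3 minor ij) of I−A; the adjugate is their transpose:
adj(I−A) = Cᵀ =
  [ 0.529375   0.311250   0.205500   0.192500]
  [ 0.202125   0.445750   0.127500   0.073500]
  [ 0.288750   0.251500   0.439000   0.105000]
  [ 0.236250   0.287500   0.114000   0.658000]
det(I−A) = Σ_j (I−A)_1j·C_1j = (1.00)(0.529375) + (-0.40)(0.202125) + (-0.30)(0.288750) + (-0.20)(0.236250) = 0.31465
(I − A)⁻¹ = adj(I−A) / det(I−A) ≈
  [   1.6824     0.9892     0.6531     0.6118]
  [   0.6424     1.4167     0.4052     0.2336]
  [   0.9177     0.7993     1.3952     0.3337]
  [   0.7508     0.9137     0.3623     2.0912]
First solve x = (I − A)⁻¹ d = adj(I−A)·d / det(I−A); in particular x_1 = (0.529375·70 + 0.311250·400 + 0.205500·100 + 0.192500·330) / 0.31465 = 245.63125 / 0.31465 ≈ 780.649.
Intermediate flow from 4 to 1: z_41 = a_41 · x_1 = 0.15 × 245.63125 / 0.31465 = 36.8446875 / 0.31465 ≈ 117.1.

z_41 = 117.1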